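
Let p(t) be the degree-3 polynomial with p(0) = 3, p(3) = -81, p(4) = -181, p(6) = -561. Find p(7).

-865

Evaluate each Lagrange basis at t = 7:
L_0(7) = (4)·(3)·(1)/[(-3)·(-4)·(-6)] = -1/6
L_1(7) = (7)·(3)·(1)/[(3)·(-1)·(-3)] = 7/3
L_2(7) = (7)·(4)·(1)/[(4)·(1)·(-2)] = -7/2
L_3(7) = (7)·(4)·(3)/[(6)·(3)·(2)] = 7/3
Sum: 3·(-1/6) + (-81)·(7/3) + (-181)·(-7/2) + (-561)·(7/3) = -865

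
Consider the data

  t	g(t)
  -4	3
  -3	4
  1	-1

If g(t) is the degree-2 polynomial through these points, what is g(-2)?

41/10

Evaluate each Lagrange basis at t = -2:
L_0(-2) = (1)·(-3)/[(-1)·(-5)] = -3/5
L_1(-2) = (2)·(-3)/[(1)·(-4)] = 3/2
L_2(-2) = (2)·(1)/[(5)·(4)] = 1/10
Sum: 3·(-3/5) + 4·(3/2) + (-1)·(1/10) = 41/10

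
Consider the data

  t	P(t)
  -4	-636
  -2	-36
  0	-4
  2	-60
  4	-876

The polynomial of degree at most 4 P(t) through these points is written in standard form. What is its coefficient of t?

L_0(t) = (t + 2)t(t - 2)(t - 4) / [384] = (1/384)t^4 - (1/96)t^3 - (1/96)t^2 + (1/24)t
L_1(t) = (t + 4)t(t - 2)(t - 4) / [-96] = -(1/96)t^4 + (1/48)t^3 + (1/6)t^2 - (1/3)t
L_2(t) = (t + 4)(t + 2)(t - 2)(t - 4) / [64] = (1/64)t^4 - (5/16)t^2 + 1
L_3(t) = (t + 4)(t + 2)t(t - 4) / [-96] = -(1/96)t^4 - (1/48)t^3 + (1/6)t^2 + (1/3)t
L_4(t) = (t + 4)(t + 2)t(t - 2) / [384] = (1/384)t^4 + (1/96)t^3 - (1/96)t^2 - (1/24)t
P(t) = (-636)·L_0 + (-36)·L_1 + (-4)·L_2 + (-60)·L_3 + (-876)·L_4
Only the coefficient of t is needed; take it from each L_i and combine:
(-636)·(1/24) + (-36)·(-1/3) + (-4)·(0) + (-60)·(1/3) + (-876)·(-1/24) = 2

2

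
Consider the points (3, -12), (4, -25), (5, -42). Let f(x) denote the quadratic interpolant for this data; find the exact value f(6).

-63

Evaluate each Lagrange basis at x = 6:
L_0(6) = (2)·(1)/[(-1)·(-2)] = 1
L_1(6) = (3)·(1)/[(1)·(-1)] = -3
L_2(6) = (3)·(2)/[(2)·(1)] = 3
Sum: (-12)·(1) + (-25)·(-3) + (-42)·(3) = -63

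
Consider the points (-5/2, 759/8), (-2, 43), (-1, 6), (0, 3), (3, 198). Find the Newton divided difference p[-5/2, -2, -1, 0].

p[-5/2,-2] = (43 - 759/8) / (-2 - (-5/2)) = -415/4
p[-2,-1] = (6 - 43) / (-1 - (-2)) = -37
p[-1,0] = (3 - 6) / (0 - (-1)) = -3
p[-5/2,-2,-1] = (-37 - (-415/4)) / (-1 - (-5/2)) = 89/2
p[-2,-1,0] = (-3 - (-37)) / (0 - (-2)) = 17
p[-5/2,-2,-1,0] = (17 - 89/2) / (0 - (-5/2)) = -11

-11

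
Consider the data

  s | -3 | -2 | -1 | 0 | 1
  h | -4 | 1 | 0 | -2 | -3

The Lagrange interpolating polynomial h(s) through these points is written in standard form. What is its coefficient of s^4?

The leading coefficient equals the top divided difference h[-3,-2,-1,0,1].
h[-3,-2] = (1 - (-4)) / (-2 - (-3)) = 5
h[-2,-1] = (0 - 1) / (-1 - (-2)) = -1
h[-1,0] = (-2 - 0) / (0 - (-1)) = -2
h[0,1] = (-3 - (-2)) / (1 - 0) = -1
h[-3,-2,-1] = (-1 - 5) / (-1 - (-3)) = -3
h[-2,-1,0] = (-2 - (-1)) / (0 - (-2)) = -1/2
h[-1,0,1] = (-1 - (-2)) / (1 - (-1)) = 1/2
h[-3,-2,-1,0] = (-1/2 - (-3)) / (0 - (-3)) = 5/6
h[-2,-1,0,1] = (1/2 - (-1/2)) / (1 - (-2)) = 1/3
h[-3,-2,-1,0,1] = (1/3 - 5/6) / (1 - (-3)) = -1/8

-1/8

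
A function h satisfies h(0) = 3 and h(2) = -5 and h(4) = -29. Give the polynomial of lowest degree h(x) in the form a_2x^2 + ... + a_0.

h(x) = -2x^2 + 3

L_0(x) = (x - 2)(x - 4) / [8] = (1/8)x^2 - (3/4)x + 1
L_1(x) = x(x - 4) / [-4] = -(1/4)x^2 + x
L_2(x) = x(x - 2) / [8] = (1/8)x^2 - (1/4)x
h(x) = 3·L_0 + (-5)·L_1 + (-29)·L_2
  3·L_0(x) = (3/8)x^2 - (9/4)x + 3
  (-5)·L_1(x) = (5/4)x^2 - 5x
  (-29)·L_2(x) = -(29/8)x^2 + (29/4)x
Adding term by term: -2x^2 + 3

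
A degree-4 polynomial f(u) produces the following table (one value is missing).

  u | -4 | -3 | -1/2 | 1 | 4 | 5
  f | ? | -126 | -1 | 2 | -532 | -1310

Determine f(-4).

-428

The 5 known values determine f uniquely (degree ≤ 4).
L_0(-4) = (-7/2)·(-5)·(-8)·(-9)/[(-5/2)·(-4)·(-7)·(-8)] = 9/4
L_1(-4) = (-1)·(-5)·(-8)·(-9)/[(5/2)·(-3/2)·(-9/2)·(-11/2)] = -128/33
L_2(-4) = (-1)·(-7/2)·(-8)·(-9)/[(4)·(3/2)·(-3)·(-4)] = 7/2
L_3(-4) = (-1)·(-7/2)·(-5)·(-9)/[(7)·(9/2)·(3)·(-1)] = -5/3
L_4(-4) = (-1)·(-7/2)·(-5)·(-8)/[(8)·(11/2)·(4)·(1)] = 35/44
Sum: (-126)·(9/4) + (-1)·(-128/33) + 2·(7/2) + (-532)·(-5/3) + (-1310)·(35/44) = -428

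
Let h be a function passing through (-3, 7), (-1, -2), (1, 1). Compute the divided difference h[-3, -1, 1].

3/2

h[-3,-1] = (-2 - 7) / (-1 - (-3)) = -9/2
h[-1,1] = (1 - (-2)) / (1 - (-1)) = 3/2
h[-3,-1,1] = (3/2 - (-9/2)) / (1 - (-3)) = 3/2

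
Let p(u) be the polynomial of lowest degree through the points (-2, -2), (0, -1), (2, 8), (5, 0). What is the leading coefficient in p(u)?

Build the Lagrange basis polynomials:
L_0(u) = u(u - 2)(u - 5) / [-56] = -(1/56)u^3 + (1/8)u^2 - (5/28)u
L_1(u) = (u + 2)(u - 2)(u - 5) / [20] = (1/20)u^3 - (1/4)u^2 - (1/5)u + 1
L_2(u) = (u + 2)u(u - 5) / [-24] = -(1/24)u^3 + (1/8)u^2 + (5/12)u
L_3(u) = (u + 2)u(u - 2) / [105] = (1/105)u^3 - (4/105)u
p(u) = (-2)·L_0 + (-1)·L_1 + 8·L_2 + 0·L_3
Only the coefficient of u^3 is needed; take it from each L_i and combine:
(-2)·(-1/56) + (-1)·(1/20) + 8·(-1/24) + 0·(1/105) = -73/210

-73/210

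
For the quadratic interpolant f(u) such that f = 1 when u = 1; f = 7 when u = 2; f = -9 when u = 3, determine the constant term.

-27

L_0(u) = (u - 2)(u - 3) / [2] = (1/2)u^2 - (5/2)u + 3
L_1(u) = (u - 1)(u - 3) / [-1] = -u^2 + 4u - 3
L_2(u) = (u - 1)(u - 2) / [2] = (1/2)u^2 - (3/2)u + 1
f(u) = 1·L_0 + 7·L_1 + (-9)·L_2
Only the constant term is needed; take it from each L_i and combine:
1·(3) + 7·(-3) + (-9)·(1) = -27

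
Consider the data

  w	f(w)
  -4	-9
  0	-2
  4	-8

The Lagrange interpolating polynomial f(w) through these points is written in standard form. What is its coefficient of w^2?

-13/32

The leading coefficient equals the top divided difference f[-4,0,4].
f[-4,0] = (-2 - (-9)) / (0 - (-4)) = 7/4
f[0,4] = (-8 - (-2)) / (4 - 0) = -3/2
f[-4,0,4] = (-3/2 - 7/4) / (4 - (-4)) = -13/32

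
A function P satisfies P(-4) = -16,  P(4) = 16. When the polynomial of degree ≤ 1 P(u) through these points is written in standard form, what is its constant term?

0

Build the Lagrange basis polynomials:
L_0(u) = (u - 4) / [-8] = -(1/8)u + 1/2
L_1(u) = (u + 4) / [8] = (1/8)u + 1/2
P(u) = (-16)·L_0 + 16·L_1
Only the constant term is needed; take it from each L_i and combine:
(-16)·(1/2) + 16·(1/2) = 0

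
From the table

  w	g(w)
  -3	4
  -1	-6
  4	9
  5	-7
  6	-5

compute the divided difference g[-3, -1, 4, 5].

g[-3,-1] = (-6 - 4) / (-1 - (-3)) = -5
g[-1,4] = (9 - (-6)) / (4 - (-1)) = 3
g[4,5] = (-7 - 9) / (5 - 4) = -16
g[-3,-1,4] = (3 - (-5)) / (4 - (-3)) = 8/7
g[-1,4,5] = (-16 - 3) / (5 - (-1)) = -19/6
g[-3,-1,4,5] = (-19/6 - 8/7) / (5 - (-3)) = -181/336

-181/336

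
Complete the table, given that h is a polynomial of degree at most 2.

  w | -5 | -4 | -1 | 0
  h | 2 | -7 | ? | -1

-44/5

The 3 known values determine h uniquely (degree ≤ 2).
Evaluate each Lagrange basis at w = -1:
L_0(-1) = (3)·(-1)/[(-1)·(-5)] = -3/5
L_1(-1) = (4)·(-1)/[(1)·(-4)] = 1
L_2(-1) = (4)·(3)/[(5)·(4)] = 3/5
Sum: 2·(-3/5) + (-7)·(1) + (-1)·(3/5) = -44/5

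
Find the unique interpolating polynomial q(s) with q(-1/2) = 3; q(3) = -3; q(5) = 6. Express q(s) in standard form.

Newton's divided differences:
q[-1/2,3] = (-3 - 3) / (3 - (-1/2)) = -12/7
q[3,5] = (6 - (-3)) / (5 - 3) = 9/2
q[-1/2,3,5] = (9/2 - (-12/7)) / (5 - (-1/2)) = 87/77
q(s) = 3 + (-12/7)·(s + 1/2) + (87/77)·(s + 1/2)(s - 3)
Expanding: q(s) = (87/77)s^2 - (699/154)s + 69/154

q(s) = (87/77)s^2 - (699/154)s + 69/154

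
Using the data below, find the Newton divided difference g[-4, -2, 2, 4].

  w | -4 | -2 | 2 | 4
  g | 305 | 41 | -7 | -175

g[-4,-2] = (41 - 305) / (-2 - (-4)) = -132
g[-2,2] = (-7 - 41) / (2 - (-2)) = -12
g[2,4] = (-175 - (-7)) / (4 - 2) = -84
g[-4,-2,2] = (-12 - (-132)) / (2 - (-4)) = 20
g[-2,2,4] = (-84 - (-12)) / (4 - (-2)) = -12
g[-4,-2,2,4] = (-12 - 20) / (4 - (-4)) = -4

-4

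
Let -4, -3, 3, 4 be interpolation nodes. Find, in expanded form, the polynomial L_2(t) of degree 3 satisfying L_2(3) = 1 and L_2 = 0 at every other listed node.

L_2(t) = (t + 4)(t + 3)(t - 4) / [(7)·(6)·(-1)]
       = (t^3 + 3t^2 - 16t - 48) / (-42)

L_2(t) = -(1/42)t^3 - (1/14)t^2 + (8/21)t + 8/7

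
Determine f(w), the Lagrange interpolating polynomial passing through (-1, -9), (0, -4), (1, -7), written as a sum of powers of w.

Build the Lagrange basis polynomials:
L_0(w) = w(w - 1) / [2] = (1/2)w^2 - (1/2)w
L_1(w) = (w + 1)(w - 1) / [-1] = -w^2 + 1
L_2(w) = (w + 1)w / [2] = (1/2)w^2 + (1/2)w
f(w) = (-9)·L_0 + (-4)·L_1 + (-7)·L_2
  (-9)·L_0(w) = -(9/2)w^2 + (9/2)w
  (-4)·L_1(w) = 4w^2 - 4
  (-7)·L_2(w) = -(7/2)w^2 - (7/2)w
Adding term by term: -4w^2 + w - 4

f(w) = -4w^2 + w - 4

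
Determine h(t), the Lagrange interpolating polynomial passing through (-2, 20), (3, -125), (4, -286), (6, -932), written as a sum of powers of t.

h(t) = -4t^3 - 2t^2 + t - 2

L_0(t) = (t - 3)(t - 4)(t - 6) / [-240] = -(1/240)t^3 + (13/240)t^2 - (9/40)t + 3/10
L_1(t) = (t + 2)(t - 4)(t - 6) / [15] = (1/15)t^3 - (8/15)t^2 + (4/15)t + 16/5
L_2(t) = (t + 2)(t - 3)(t - 6) / [-12] = -(1/12)t^3 + (7/12)t^2 - 3
L_3(t) = (t + 2)(t - 3)(t - 4) / [48] = (1/48)t^3 - (5/48)t^2 - (1/24)t + 1/2
h(t) = 20·L_0 + (-125)·L_1 + (-286)·L_2 + (-932)·L_3
  20·L_0(t) = -(1/12)t^3 + (13/12)t^2 - (9/2)t + 6
  (-125)·L_1(t) = -(25/3)t^3 + (200/3)t^2 - (100/3)t - 400
  (-286)·L_2(t) = (143/6)t^3 - (1001/6)t^2 + 858
  (-932)·L_3(t) = -(233/12)t^3 + (1165/12)t^2 + (233/6)t - 466
Adding term by term: -4t^3 - 2t^2 + t - 2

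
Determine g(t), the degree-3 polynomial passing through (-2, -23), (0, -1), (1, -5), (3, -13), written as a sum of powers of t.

L_0(t) = t(t - 1)(t - 3) / [-30] = -(1/30)t^3 + (2/15)t^2 - (1/10)t
L_1(t) = (t + 2)(t - 1)(t - 3) / [6] = (1/6)t^3 - (1/3)t^2 - (5/6)t + 1
L_2(t) = (t + 2)t(t - 3) / [-6] = -(1/6)t^3 + (1/6)t^2 + t
L_3(t) = (t + 2)t(t - 1) / [30] = (1/30)t^3 + (1/30)t^2 - (1/15)t
g(t) = (-23)·L_0 + (-1)·L_1 + (-5)·L_2 + (-13)·L_3
  (-23)·L_0(t) = (23/30)t^3 - (46/15)t^2 + (23/10)t
  (-1)·L_1(t) = -(1/6)t^3 + (1/3)t^2 + (5/6)t - 1
  (-5)·L_2(t) = (5/6)t^3 - (5/6)t^2 - 5t
  (-13)·L_3(t) = -(13/30)t^3 - (13/30)t^2 + (13/15)t
Adding term by term: t^3 - 4t^2 - t - 1

g(t) = t^3 - 4t^2 - t - 1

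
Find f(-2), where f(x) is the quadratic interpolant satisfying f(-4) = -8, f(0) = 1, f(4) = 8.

-13/4

Using Newton's divided-difference form:
f[-4,0] = (1 - (-8)) / (0 - (-4)) = 9/4
f[0,4] = (8 - 1) / (4 - 0) = 7/4
f[-4,0,4] = (7/4 - 9/4) / (4 - (-4)) = -1/16
f(-2) = -8 + (9/4)·(2) + (-1/16)·(2)·(-2) = -13/4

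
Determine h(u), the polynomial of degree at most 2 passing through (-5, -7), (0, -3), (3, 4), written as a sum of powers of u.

L_0(u) = u(u - 3) / [40] = (1/40)u^2 - (3/40)u
L_1(u) = (u + 5)(u - 3) / [-15] = -(1/15)u^2 - (2/15)u + 1
L_2(u) = (u + 5)u / [24] = (1/24)u^2 + (5/24)u
h(u) = (-7)·L_0 + (-3)·L_1 + 4·L_2
  (-7)·L_0(u) = -(7/40)u^2 + (21/40)u
  (-3)·L_1(u) = (1/5)u^2 + (2/5)u - 3
  4·L_2(u) = (1/6)u^2 + (5/6)u
Adding term by term: (23/120)u^2 + (211/120)u - 3

h(u) = (23/120)u^2 + (211/120)u - 3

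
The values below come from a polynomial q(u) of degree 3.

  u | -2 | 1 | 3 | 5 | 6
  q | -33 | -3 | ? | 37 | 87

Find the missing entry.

The 4 known values determine q uniquely (degree ≤ 3).
Evaluate each Lagrange basis at u = 3:
L_0(3) = (2)·(-2)·(-3)/[(-3)·(-7)·(-8)] = -1/14
L_1(3) = (5)·(-2)·(-3)/[(3)·(-4)·(-5)] = 1/2
L_2(3) = (5)·(2)·(-3)/[(7)·(4)·(-1)] = 15/14
L_3(3) = (5)·(2)·(-2)/[(8)·(5)·(1)] = -1/2
Sum: (-33)·(-1/14) + (-3)·(1/2) + 37·(15/14) + 87·(-1/2) = -3

-3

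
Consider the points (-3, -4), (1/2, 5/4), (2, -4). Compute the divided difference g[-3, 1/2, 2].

g[-3,1/2] = (5/4 - (-4)) / (1/2 - (-3)) = 3/2
g[1/2,2] = (-4 - 5/4) / (2 - 1/2) = -7/2
g[-3,1/2,2] = (-7/2 - 3/2) / (2 - (-3)) = -1

-1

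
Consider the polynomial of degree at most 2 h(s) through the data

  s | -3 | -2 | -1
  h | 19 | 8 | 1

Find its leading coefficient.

2

The leading coefficient equals the top divided difference h[-3,-2,-1].
h[-3,-2] = (8 - 19) / (-2 - (-3)) = -11
h[-2,-1] = (1 - 8) / (-1 - (-2)) = -7
h[-3,-2,-1] = (-7 - (-11)) / (-1 - (-3)) = 2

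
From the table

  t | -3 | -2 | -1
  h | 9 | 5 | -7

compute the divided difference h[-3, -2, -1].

-4

h[-3,-2] = (5 - 9) / (-2 - (-3)) = -4
h[-2,-1] = (-7 - 5) / (-1 - (-2)) = -12
h[-3,-2,-1] = (-12 - (-4)) / (-1 - (-3)) = -4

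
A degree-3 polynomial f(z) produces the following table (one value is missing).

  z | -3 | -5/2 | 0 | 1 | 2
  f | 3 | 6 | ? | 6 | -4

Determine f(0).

65/6

The 4 known values determine f uniquely (degree ≤ 3).
L_0(0) = (5/2)·(-1)·(-2)/[(-1/2)·(-4)·(-5)] = -1/2
L_1(0) = (3)·(-1)·(-2)/[(1/2)·(-7/2)·(-9/2)] = 16/21
L_2(0) = (3)·(5/2)·(-2)/[(4)·(7/2)·(-1)] = 15/14
L_3(0) = (3)·(5/2)·(-1)/[(5)·(9/2)·(1)] = -1/3
Sum: 3·(-1/2) + 6·(16/21) + 6·(15/14) + (-4)·(-1/3) = 65/6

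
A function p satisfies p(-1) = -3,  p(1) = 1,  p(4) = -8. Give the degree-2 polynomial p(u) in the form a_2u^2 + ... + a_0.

p(u) = -u^2 + 2u

Build the Lagrange basis polynomials:
L_0(u) = (u - 1)(u - 4) / [10] = (1/10)u^2 - (1/2)u + 2/5
L_1(u) = (u + 1)(u - 4) / [-6] = -(1/6)u^2 + (1/2)u + 2/3
L_2(u) = (u + 1)(u - 1) / [15] = (1/15)u^2 - 1/15
p(u) = (-3)·L_0 + 1·L_1 + (-8)·L_2
  (-3)·L_0(u) = -(3/10)u^2 + (3/2)u - 6/5
  1·L_1(u) = -(1/6)u^2 + (1/2)u + 2/3
  (-8)·L_2(u) = -(8/15)u^2 + 8/15
Adding term by term: -u^2 + 2u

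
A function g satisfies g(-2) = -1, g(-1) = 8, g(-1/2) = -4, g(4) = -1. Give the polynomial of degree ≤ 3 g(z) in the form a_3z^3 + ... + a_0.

g(z) = (202/45)z^3 - (283/45)z^2 - (1858/45)z - 1013/45

L_0(z) = (z + 1)(z + 1/2)(z - 4) / [-9] = -(1/9)z^3 + (5/18)z^2 + (11/18)z + 2/9
L_1(z) = (z + 2)(z + 1/2)(z - 4) / [5/2] = (2/5)z^3 - (3/5)z^2 - (18/5)z - 8/5
L_2(z) = (z + 2)(z + 1)(z - 4) / [-27/8] = -(8/27)z^3 + (8/27)z^2 + (80/27)z + 64/27
L_3(z) = (z + 2)(z + 1)(z + 1/2) / [135] = (1/135)z^3 + (7/270)z^2 + (7/270)z + 1/135
g(z) = (-1)·L_0 + 8·L_1 + (-4)·L_2 + (-1)·L_3
  (-1)·L_0(z) = (1/9)z^3 - (5/18)z^2 - (11/18)z - 2/9
  8·L_1(z) = (16/5)z^3 - (24/5)z^2 - (144/5)z - 64/5
  (-4)·L_2(z) = (32/27)z^3 - (32/27)z^2 - (320/27)z - 256/27
  (-1)·L_3(z) = -(1/135)z^3 - (7/270)z^2 - (7/270)z - 1/135
Adding term by term: (202/45)z^3 - (283/45)z^2 - (1858/45)z - 1013/45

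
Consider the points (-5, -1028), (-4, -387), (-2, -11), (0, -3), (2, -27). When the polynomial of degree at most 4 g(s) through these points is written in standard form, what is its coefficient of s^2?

Build the Lagrange basis polynomials:
L_0(s) = (s + 4)(s + 2)s(s - 2) / [105] = (1/105)s^4 + (4/105)s^3 - (4/105)s^2 - (16/105)s
L_1(s) = (s + 5)(s + 2)s(s - 2) / [-48] = -(1/48)s^4 - (5/48)s^3 + (1/12)s^2 + (5/12)s
L_2(s) = (s + 5)(s + 4)s(s - 2) / [48] = (1/48)s^4 + (7/48)s^3 + (1/24)s^2 - (5/6)s
L_3(s) = (s + 5)(s + 4)(s + 2)(s - 2) / [-80] = -(1/80)s^4 - (9/80)s^3 - (1/5)s^2 + (9/20)s + 1
L_4(s) = (s + 5)(s + 4)(s + 2)s / [336] = (1/336)s^4 + (11/336)s^3 + (19/168)s^2 + (5/42)s
g(s) = (-1028)·L_0 + (-387)·L_1 + (-11)·L_2 + (-3)·L_3 + (-27)·L_4
Only the coefficient of s^2 is needed; take it from each L_i and combine:
(-1028)·(-4/105) + (-387)·(1/12) + (-11)·(1/24) + (-3)·(-1/5) + (-27)·(19/168) = 4

4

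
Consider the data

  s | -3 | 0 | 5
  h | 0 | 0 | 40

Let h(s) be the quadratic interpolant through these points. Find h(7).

70

L_0(7) = (7)·(2)/[(-3)·(-8)] = 7/12
L_1(7) = (10)·(2)/[(3)·(-5)] = -4/3
L_2(7) = (10)·(7)/[(8)·(5)] = 7/4
Sum: 0 + 0 + 40·(7/4) = 70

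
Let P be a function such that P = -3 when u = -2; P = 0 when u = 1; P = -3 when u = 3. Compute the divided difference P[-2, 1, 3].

-1/2

P[-2,1] = (0 - (-3)) / (1 - (-2)) = 1
P[1,3] = (-3 - 0) / (3 - 1) = -3/2
P[-2,1,3] = (-3/2 - 1) / (3 - (-2)) = -1/2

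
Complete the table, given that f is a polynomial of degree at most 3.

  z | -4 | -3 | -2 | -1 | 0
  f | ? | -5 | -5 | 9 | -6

52

The 4 known values determine f uniquely (degree ≤ 3).
Evaluate each Lagrange basis at z = -4:
L_0(-4) = (-2)·(-3)·(-4)/[(-1)·(-2)·(-3)] = 4
L_1(-4) = (-1)·(-3)·(-4)/[(1)·(-1)·(-2)] = -6
L_2(-4) = (-1)·(-2)·(-4)/[(2)·(1)·(-1)] = 4
L_3(-4) = (-1)·(-2)·(-3)/[(3)·(2)·(1)] = -1
Sum: (-5)·(4) + (-5)·(-6) + 9·(4) + (-6)·(-1) = 52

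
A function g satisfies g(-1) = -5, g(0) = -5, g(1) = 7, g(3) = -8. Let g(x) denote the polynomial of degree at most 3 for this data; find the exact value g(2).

49/4

Evaluate each Lagrange basis at x = 2:
L_0(2) = (2)·(1)·(-1)/[(-1)·(-2)·(-4)] = 1/4
L_1(2) = (3)·(1)·(-1)/[(1)·(-1)·(-3)] = -1
L_2(2) = (3)·(2)·(-1)/[(2)·(1)·(-2)] = 3/2
L_3(2) = (3)·(2)·(1)/[(4)·(3)·(2)] = 1/4
Sum: (-5)·(1/4) + (-5)·(-1) + 7·(3/2) + (-8)·(1/4) = 49/4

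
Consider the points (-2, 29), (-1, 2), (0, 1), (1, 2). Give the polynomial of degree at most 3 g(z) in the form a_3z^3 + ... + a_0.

Build the Lagrange basis polynomials:
L_0(z) = (z + 1)z(z - 1) / [-6] = -(1/6)z^3 + (1/6)z
L_1(z) = (z + 2)z(z - 1) / [2] = (1/2)z^3 + (1/2)z^2 - z
L_2(z) = (z + 2)(z + 1)(z - 1) / [-2] = -(1/2)z^3 - z^2 + (1/2)z + 1
L_3(z) = (z + 2)(z + 1)z / [6] = (1/6)z^3 + (1/2)z^2 + (1/3)z
g(z) = 29·L_0 + 2·L_1 + 1·L_2 + 2·L_3
  29·L_0(z) = -(29/6)z^3 + (29/6)z
  2·L_1(z) = z^3 + z^2 - 2z
  1·L_2(z) = -(1/2)z^3 - z^2 + (1/2)z + 1
  2·L_3(z) = (1/3)z^3 + z^2 + (2/3)z
Adding term by term: -4z^3 + z^2 + 4z + 1

g(z) = -4z^3 + z^2 + 4z + 1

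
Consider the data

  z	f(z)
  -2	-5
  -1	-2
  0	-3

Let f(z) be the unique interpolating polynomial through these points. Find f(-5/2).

Evaluate each Lagrange basis at z = -5/2:
L_0(-5/2) = (-3/2)·(-5/2)/[(-1)·(-2)] = 15/8
L_1(-5/2) = (-1/2)·(-5/2)/[(1)·(-1)] = -5/4
L_2(-5/2) = (-1/2)·(-3/2)/[(2)·(1)] = 3/8
Sum: (-5)·(15/8) + (-2)·(-5/4) + (-3)·(3/8) = -8

-8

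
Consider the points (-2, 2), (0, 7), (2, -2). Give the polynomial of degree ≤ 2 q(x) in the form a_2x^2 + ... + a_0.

q(x) = -(7/4)x^2 - x + 7

Build the Lagrange basis polynomials:
L_0(x) = x(x - 2) / [8] = (1/8)x^2 - (1/4)x
L_1(x) = (x + 2)(x - 2) / [-4] = -(1/4)x^2 + 1
L_2(x) = (x + 2)x / [8] = (1/8)x^2 + (1/4)x
q(x) = 2·L_0 + 7·L_1 + (-2)·L_2
  2·L_0(x) = (1/4)x^2 - (1/2)x
  7·L_1(x) = -(7/4)x^2 + 7
  (-2)·L_2(x) = -(1/4)x^2 - (1/2)x
Adding term by term: -(7/4)x^2 - x + 7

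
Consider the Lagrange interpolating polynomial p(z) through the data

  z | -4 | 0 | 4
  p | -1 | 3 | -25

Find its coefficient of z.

L_0(z) = z(z - 4) / [32] = (1/32)z^2 - (1/8)z
L_1(z) = (z + 4)(z - 4) / [-16] = -(1/16)z^2 + 1
L_2(z) = (z + 4)z / [32] = (1/32)z^2 + (1/8)z
p(z) = (-1)·L_0 + 3·L_1 + (-25)·L_2
Only the coefficient of z is needed; take it from each L_i and combine:
(-1)·(-1/8) + 3·(0) + (-25)·(1/8) = -3

-3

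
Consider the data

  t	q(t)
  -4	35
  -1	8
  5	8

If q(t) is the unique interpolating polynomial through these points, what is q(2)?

-1

Using Newton's divided-difference form:
q[-4,-1] = (8 - 35) / (-1 - (-4)) = -9
q[-1,5] = (8 - 8) / (5 - (-1)) = 0
q[-4,-1,5] = (0 - (-9)) / (5 - (-4)) = 1
q(2) = 35 + (-9)·(6) + 1·(6)·(3) = -1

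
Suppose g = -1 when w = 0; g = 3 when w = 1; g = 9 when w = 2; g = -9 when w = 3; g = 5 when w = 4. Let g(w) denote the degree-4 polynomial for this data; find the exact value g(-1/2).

Evaluate each Lagrange basis at w = -1/2:
L_0(-1/2) = (-3/2)·(-5/2)·(-7/2)·(-9/2)/[(-1)·(-2)·(-3)·(-4)] = 315/128
L_1(-1/2) = (-1/2)·(-5/2)·(-7/2)·(-9/2)/[(1)·(-1)·(-2)·(-3)] = -105/32
L_2(-1/2) = (-1/2)·(-3/2)·(-7/2)·(-9/2)/[(2)·(1)·(-1)·(-2)] = 189/64
L_3(-1/2) = (-1/2)·(-3/2)·(-5/2)·(-9/2)/[(3)·(2)·(1)·(-1)] = -45/32
L_4(-1/2) = (-1/2)·(-3/2)·(-5/2)·(-7/2)/[(4)·(3)·(2)·(1)] = 35/128
Sum: (-1)·(315/128) + 3·(-105/32) + 9·(189/64) + (-9)·(-45/32) + 5·(35/128) = 1811/64

1811/64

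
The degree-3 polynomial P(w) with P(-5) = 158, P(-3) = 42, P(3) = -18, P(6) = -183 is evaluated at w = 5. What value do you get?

-102

L_0(5) = (8)·(2)·(-1)/[(-2)·(-8)·(-11)] = 1/11
L_1(5) = (10)·(2)·(-1)/[(2)·(-6)·(-9)] = -5/27
L_2(5) = (10)·(8)·(-1)/[(8)·(6)·(-3)] = 5/9
L_3(5) = (10)·(8)·(2)/[(11)·(9)·(3)] = 160/297
Sum: 158·(1/11) + 42·(-5/27) + (-18)·(5/9) + (-183)·(160/297) = -102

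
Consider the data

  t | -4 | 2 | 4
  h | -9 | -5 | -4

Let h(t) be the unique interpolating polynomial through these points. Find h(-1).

Evaluate each Lagrange basis at t = -1:
L_0(-1) = (-3)·(-5)/[(-6)·(-8)] = 5/16
L_1(-1) = (3)·(-5)/[(6)·(-2)] = 5/4
L_2(-1) = (3)·(-3)/[(8)·(2)] = -9/16
Sum: (-9)·(5/16) + (-5)·(5/4) + (-4)·(-9/16) = -109/16

-109/16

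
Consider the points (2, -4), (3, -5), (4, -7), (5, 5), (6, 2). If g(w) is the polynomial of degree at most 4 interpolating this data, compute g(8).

Using Newton's divided-difference form:
g[2,3] = (-5 - (-4)) / (3 - 2) = -1
g[3,4] = (-7 - (-5)) / (4 - 3) = -2
g[4,5] = (5 - (-7)) / (5 - 4) = 12
g[5,6] = (2 - 5) / (6 - 5) = -3
g[2,3,4] = (-2 - (-1)) / (4 - 2) = -1/2
g[3,4,5] = (12 - (-2)) / (5 - 3) = 7
g[4,5,6] = (-3 - 12) / (6 - 4) = -15/2
g[2,3,4,5] = (7 - (-1/2)) / (5 - 2) = 5/2
g[3,4,5,6] = (-15/2 - 7) / (6 - 3) = -29/6
g[2,3,4,5,6] = (-29/6 - 5/2) / (6 - 2) = -11/6
g(8) = -4 + (-1)·(6) + (-1/2)·(6)·(5) + (5/2)·(6)·(5)·(4) + (-11/6)·(6)·(5)·(4)·(3) = -385

-385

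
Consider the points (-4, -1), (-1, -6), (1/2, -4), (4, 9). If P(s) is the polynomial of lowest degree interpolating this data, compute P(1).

Using Newton's divided-difference form:
P[-4,-1] = (-6 - (-1)) / (-1 - (-4)) = -5/3
P[-1,1/2] = (-4 - (-6)) / (1/2 - (-1)) = 4/3
P[1/2,4] = (9 - (-4)) / (4 - 1/2) = 26/7
P[-4,-1,1/2] = (4/3 - (-5/3)) / (1/2 - (-4)) = 2/3
P[-1,1/2,4] = (26/7 - 4/3) / (4 - (-1)) = 10/21
P[-4,-1,1/2,4] = (10/21 - 2/3) / (4 - (-4)) = -1/42
P(1) = -1 + (-5/3)·(5) + (2/3)·(5)·(2) + (-1/42)·(5)·(2)·(1/2) = -39/14

-39/14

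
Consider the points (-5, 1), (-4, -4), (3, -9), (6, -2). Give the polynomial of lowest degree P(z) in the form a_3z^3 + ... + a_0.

P(z) = -(97/4620)z^3 + (631/1540)z^2 - (73/2310)z - 926/77

Build the Lagrange basis polynomials:
L_0(z) = (z + 4)(z - 3)(z - 6) / [-88] = -(1/88)z^3 + (5/88)z^2 + (9/44)z - 9/11
L_1(z) = (z + 5)(z - 3)(z - 6) / [70] = (1/70)z^3 - (2/35)z^2 - (27/70)z + 9/7
L_2(z) = (z + 5)(z + 4)(z - 6) / [-168] = -(1/168)z^3 - (1/56)z^2 + (17/84)z + 5/7
L_3(z) = (z + 5)(z + 4)(z - 3) / [330] = (1/330)z^3 + (1/55)z^2 - (7/330)z - 2/11
P(z) = 1·L_0 + (-4)·L_1 + (-9)·L_2 + (-2)·L_3
  1·L_0(z) = -(1/88)z^3 + (5/88)z^2 + (9/44)z - 9/11
  (-4)·L_1(z) = -(2/35)z^3 + (8/35)z^2 + (54/35)z - 36/7
  (-9)·L_2(z) = (3/56)z^3 + (9/56)z^2 - (51/28)z - 45/7
  (-2)·L_3(z) = -(1/165)z^3 - (2/55)z^2 + (7/165)z + 4/11
Adding term by term: -(97/4620)z^3 + (631/1540)z^2 - (73/2310)z - 926/77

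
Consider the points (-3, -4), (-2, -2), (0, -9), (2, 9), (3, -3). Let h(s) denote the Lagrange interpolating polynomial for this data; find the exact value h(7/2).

Evaluate each Lagrange basis at s = 7/2:
L_0(7/2) = (11/2)·(7/2)·(3/2)·(1/2)/[(-1)·(-3)·(-5)·(-6)] = 77/480
L_1(7/2) = (13/2)·(7/2)·(3/2)·(1/2)/[(1)·(-2)·(-4)·(-5)] = -273/640
L_2(7/2) = (13/2)·(11/2)·(3/2)·(1/2)/[(3)·(2)·(-2)·(-3)] = 143/192
L_3(7/2) = (13/2)·(11/2)·(7/2)·(1/2)/[(5)·(4)·(2)·(-1)] = -1001/640
L_4(7/2) = (13/2)·(11/2)·(7/2)·(3/2)/[(6)·(5)·(3)·(1)] = 1001/480
Sum: (-4)·(77/480) + (-2)·(-273/640) + (-9)·(143/192) + 9·(-1001/640) + (-3)·(1001/480) = -51503/1920

-51503/1920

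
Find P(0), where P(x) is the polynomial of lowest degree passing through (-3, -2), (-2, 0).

L_0(0) = (2)/[(-1)] = -2
L_1(0) = (3)/[(1)] = 3
Sum: (-2)·(-2) + 0 = 4

4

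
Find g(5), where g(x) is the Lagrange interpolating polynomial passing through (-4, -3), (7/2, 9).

57/5

L_0(5) = (3/2)/[(-15/2)] = -1/5
L_1(5) = (9)/[(15/2)] = 6/5
Sum: (-3)·(-1/5) + 9·(6/5) = 57/5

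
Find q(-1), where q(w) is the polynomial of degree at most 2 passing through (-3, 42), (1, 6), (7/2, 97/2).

8

Evaluate each Lagrange basis at w = -1:
L_0(-1) = (-2)·(-9/2)/[(-4)·(-13/2)] = 9/26
L_1(-1) = (2)·(-9/2)/[(4)·(-5/2)] = 9/10
L_2(-1) = (2)·(-2)/[(13/2)·(5/2)] = -16/65
Sum: 42·(9/26) + 6·(9/10) + 97/2·(-16/65) = 8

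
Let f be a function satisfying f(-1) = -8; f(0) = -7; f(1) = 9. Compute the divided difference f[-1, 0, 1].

f[-1,0] = (-7 - (-8)) / (0 - (-1)) = 1
f[0,1] = (9 - (-7)) / (1 - 0) = 16
f[-1,0,1] = (16 - 1) / (1 - (-1)) = 15/2

15/2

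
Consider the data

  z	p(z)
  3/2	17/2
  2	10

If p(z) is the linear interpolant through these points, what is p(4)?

Evaluate each Lagrange basis at z = 4:
L_0(4) = (2)/[(-1/2)] = -4
L_1(4) = (5/2)/[(1/2)] = 5
Sum: 17/2·(-4) + 10·(5) = 16

16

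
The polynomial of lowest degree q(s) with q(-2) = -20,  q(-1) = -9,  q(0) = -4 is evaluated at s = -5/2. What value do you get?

-111/4

Using Newton's divided-difference form:
q[-2,-1] = (-9 - (-20)) / (-1 - (-2)) = 11
q[-1,0] = (-4 - (-9)) / (0 - (-1)) = 5
q[-2,-1,0] = (5 - 11) / (0 - (-2)) = -3
q(-5/2) = -20 + 11·(-1/2) + (-3)·(-1/2)·(-3/2) = -111/4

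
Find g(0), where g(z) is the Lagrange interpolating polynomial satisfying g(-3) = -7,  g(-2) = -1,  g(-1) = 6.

14

Evaluate each Lagrange basis at z = 0:
L_0(0) = (2)·(1)/[(-1)·(-2)] = 1
L_1(0) = (3)·(1)/[(1)·(-1)] = -3
L_2(0) = (3)·(2)/[(2)·(1)] = 3
Sum: (-7)·(1) + (-1)·(-3) + 6·(3) = 14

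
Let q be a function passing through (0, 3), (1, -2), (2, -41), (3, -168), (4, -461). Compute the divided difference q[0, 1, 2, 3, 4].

-1

q[0,1] = (-2 - 3) / (1 - 0) = -5
q[1,2] = (-41 - (-2)) / (2 - 1) = -39
q[2,3] = (-168 - (-41)) / (3 - 2) = -127
q[3,4] = (-461 - (-168)) / (4 - 3) = -293
q[0,1,2] = (-39 - (-5)) / (2 - 0) = -17
q[1,2,3] = (-127 - (-39)) / (3 - 1) = -44
q[2,3,4] = (-293 - (-127)) / (4 - 2) = -83
q[0,1,2,3] = (-44 - (-17)) / (3 - 0) = -9
q[1,2,3,4] = (-83 - (-44)) / (4 - 1) = -13
q[0,1,2,3,4] = (-13 - (-9)) / (4 - 0) = -1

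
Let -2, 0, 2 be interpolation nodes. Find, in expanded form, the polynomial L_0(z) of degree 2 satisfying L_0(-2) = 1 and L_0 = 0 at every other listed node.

L_0(z) = (1/8)z^2 - (1/4)z

L_0(z) = z(z - 2) / [(-2)·(-4)]
       = (z^2 - 2z) / (8)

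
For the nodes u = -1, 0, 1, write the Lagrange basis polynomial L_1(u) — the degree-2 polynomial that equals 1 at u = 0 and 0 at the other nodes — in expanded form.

L_1(u) = -u^2 + 1

L_1(u) = (u + 1)(u - 1) / [(1)·(-1)]
       = (u^2 - 1) / (-1)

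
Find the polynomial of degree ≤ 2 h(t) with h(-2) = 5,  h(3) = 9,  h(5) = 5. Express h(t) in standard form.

Build the Lagrange basis polynomials:
L_0(t) = (t - 3)(t - 5) / [35] = (1/35)t^2 - (8/35)t + 3/7
L_1(t) = (t + 2)(t - 5) / [-10] = -(1/10)t^2 + (3/10)t + 1
L_2(t) = (t + 2)(t - 3) / [14] = (1/14)t^2 - (1/14)t - 3/7
h(t) = 5·L_0 + 9·L_1 + 5·L_2
  5·L_0(t) = (1/7)t^2 - (8/7)t + 15/7
  9·L_1(t) = -(9/10)t^2 + (27/10)t + 9
  5·L_2(t) = (5/14)t^2 - (5/14)t - 15/7
Adding term by term: -(2/5)t^2 + (6/5)t + 9

h(t) = -(2/5)t^2 + (6/5)t + 9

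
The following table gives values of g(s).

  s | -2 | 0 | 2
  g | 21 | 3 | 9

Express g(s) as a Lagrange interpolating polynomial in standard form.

g(s) = 3s^2 - 3s + 3

Build the Lagrange basis polynomials:
L_0(s) = s(s - 2) / [8] = (1/8)s^2 - (1/4)s
L_1(s) = (s + 2)(s - 2) / [-4] = -(1/4)s^2 + 1
L_2(s) = (s + 2)s / [8] = (1/8)s^2 + (1/4)s
g(s) = 21·L_0 + 3·L_1 + 9·L_2
  21·L_0(s) = (21/8)s^2 - (21/4)s
  3·L_1(s) = -(3/4)s^2 + 3
  9·L_2(s) = (9/8)s^2 + (9/4)s
Adding term by term: 3s^2 - 3s + 3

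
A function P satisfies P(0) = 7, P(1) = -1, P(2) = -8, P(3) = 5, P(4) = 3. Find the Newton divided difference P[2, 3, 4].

-15/2

P[2,3] = (5 - (-8)) / (3 - 2) = 13
P[3,4] = (3 - 5) / (4 - 3) = -2
P[2,3,4] = (-2 - 13) / (4 - 2) = -15/2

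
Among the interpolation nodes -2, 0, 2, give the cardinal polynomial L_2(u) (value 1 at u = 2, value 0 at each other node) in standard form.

L_2(u) = (u + 2)u / [(4)·(2)]
       = (u^2 + 2u) / (8)

L_2(u) = (1/8)u^2 + (1/4)u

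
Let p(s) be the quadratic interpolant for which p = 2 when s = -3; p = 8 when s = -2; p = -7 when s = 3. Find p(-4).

Using Newton's divided-difference form:
p[-3,-2] = (8 - 2) / (-2 - (-3)) = 6
p[-2,3] = (-7 - 8) / (3 - (-2)) = -3
p[-3,-2,3] = (-3 - 6) / (3 - (-3)) = -3/2
p(-4) = 2 + 6·(-1) + (-3/2)·(-1)·(-2) = -7

-7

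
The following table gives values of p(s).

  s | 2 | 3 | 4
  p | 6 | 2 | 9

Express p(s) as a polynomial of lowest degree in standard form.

Newton's divided differences:
p[2,3] = (2 - 6) / (3 - 2) = -4
p[3,4] = (9 - 2) / (4 - 3) = 7
p[2,3,4] = (7 - (-4)) / (4 - 2) = 11/2
p(s) = 6 + (-4)·(s - 2) + (11/2)·(s - 2)(s - 3)
Expanding: p(s) = (11/2)s^2 - (63/2)s + 47

p(s) = (11/2)s^2 - (63/2)s + 47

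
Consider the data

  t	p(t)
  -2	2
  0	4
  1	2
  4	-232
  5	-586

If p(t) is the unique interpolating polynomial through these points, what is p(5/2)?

Using Newton's divided-difference form:
p[-2,0] = (4 - 2) / (0 - (-2)) = 1
p[0,1] = (2 - 4) / (1 - 0) = -2
p[1,4] = (-232 - 2) / (4 - 1) = -78
p[4,5] = (-586 - (-232)) / (5 - 4) = -354
p[-2,0,1] = (-2 - 1) / (1 - (-2)) = -1
p[0,1,4] = (-78 - (-2)) / (4 - 0) = -19
p[1,4,5] = (-354 - (-78)) / (5 - 1) = -69
p[-2,0,1,4] = (-19 - (-1)) / (4 - (-2)) = -3
p[0,1,4,5] = (-69 - (-19)) / (5 - 0) = -10
p[-2,0,1,4,5] = (-10 - (-3)) / (5 - (-2)) = -1
p(5/2) = 2 + 1·(9/2) + (-1)·(9/2)·(5/2) + (-3)·(9/2)·(5/2)·(3/2) + (-1)·(9/2)·(5/2)·(3/2)·(-3/2) = -481/16

-481/16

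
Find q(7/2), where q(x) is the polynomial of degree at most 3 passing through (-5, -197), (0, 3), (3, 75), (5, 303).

Evaluate each Lagrange basis at x = 7/2:
L_0(7/2) = (7/2)·(1/2)·(-3/2)/[(-5)·(-8)·(-10)] = 21/3200
L_1(7/2) = (17/2)·(1/2)·(-3/2)/[(5)·(-3)·(-5)] = -17/200
L_2(7/2) = (17/2)·(7/2)·(-3/2)/[(8)·(3)·(-2)] = 119/128
L_3(7/2) = (17/2)·(7/2)·(1/2)/[(10)·(5)·(2)] = 119/800
Sum: (-197)·(21/3200) + 3·(-17/200) + 75·(119/128) + 303·(119/800) = 453/4

453/4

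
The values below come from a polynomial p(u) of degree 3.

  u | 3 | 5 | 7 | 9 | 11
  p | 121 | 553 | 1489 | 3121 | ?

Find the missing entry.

5641

The 4 known values determine p uniquely (degree ≤ 3).
L_0(11) = (6)·(4)·(2)/[(-2)·(-4)·(-6)] = -1
L_1(11) = (8)·(4)·(2)/[(2)·(-2)·(-4)] = 4
L_2(11) = (8)·(6)·(2)/[(4)·(2)·(-2)] = -6
L_3(11) = (8)·(6)·(4)/[(6)·(4)·(2)] = 4
Sum: 121·(-1) + 553·(4) + 1489·(-6) + 3121·(4) = 5641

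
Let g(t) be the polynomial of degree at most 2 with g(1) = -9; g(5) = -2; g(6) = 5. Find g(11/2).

Evaluate each Lagrange basis at t = 11/2:
L_0(11/2) = (1/2)·(-1/2)/[(-4)·(-5)] = -1/80
L_1(11/2) = (9/2)·(-1/2)/[(4)·(-1)] = 9/16
L_2(11/2) = (9/2)·(1/2)/[(5)·(1)] = 9/20
Sum: (-9)·(-1/80) + (-2)·(9/16) + 5·(9/20) = 99/80

99/80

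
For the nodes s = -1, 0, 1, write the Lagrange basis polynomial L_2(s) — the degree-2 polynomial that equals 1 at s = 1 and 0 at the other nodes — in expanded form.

L_2(s) = (1/2)s^2 + (1/2)s

L_2(s) = (s + 1)s / [(2)·(1)]
       = (s^2 + s) / (2)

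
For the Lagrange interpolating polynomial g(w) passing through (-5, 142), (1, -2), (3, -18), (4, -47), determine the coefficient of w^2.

L_0(w) = (w - 1)(w - 3)(w - 4) / [-432] = -(1/432)w^3 + (1/54)w^2 - (19/432)w + 1/36
L_1(w) = (w + 5)(w - 3)(w - 4) / [36] = (1/36)w^3 - (1/18)w^2 - (23/36)w + 5/3
L_2(w) = (w + 5)(w - 1)(w - 4) / [-16] = -(1/16)w^3 + (21/16)w - 5/4
L_3(w) = (w + 5)(w - 1)(w - 3) / [27] = (1/27)w^3 + (1/27)w^2 - (17/27)w + 5/9
g(w) = 142·L_0 + (-2)·L_1 + (-18)·L_2 + (-47)·L_3
Only the coefficient of w^2 is needed; take it from each L_i and combine:
142·(1/54) + (-2)·(-1/18) + (-18)·(0) + (-47)·(1/27) = 1

1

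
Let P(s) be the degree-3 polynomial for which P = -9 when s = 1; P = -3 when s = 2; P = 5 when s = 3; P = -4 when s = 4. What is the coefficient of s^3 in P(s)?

-19/6

The leading coefficient equals the top divided difference P[1,2,3,4].
P[1,2] = (-3 - (-9)) / (2 - 1) = 6
P[2,3] = (5 - (-3)) / (3 - 2) = 8
P[3,4] = (-4 - 5) / (4 - 3) = -9
P[1,2,3] = (8 - 6) / (3 - 1) = 1
P[2,3,4] = (-9 - 8) / (4 - 2) = -17/2
P[1,2,3,4] = (-17/2 - 1) / (4 - 1) = -19/6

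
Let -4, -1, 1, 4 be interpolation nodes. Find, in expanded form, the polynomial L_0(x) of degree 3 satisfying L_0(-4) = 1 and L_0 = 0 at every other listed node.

L_0(x) = -(1/120)x^3 + (1/30)x^2 + (1/120)x - 1/30

L_0(x) = (x + 1)(x - 1)(x - 4) / [(-3)·(-5)·(-8)]
       = (x^3 - 4x^2 - x + 4) / (-120)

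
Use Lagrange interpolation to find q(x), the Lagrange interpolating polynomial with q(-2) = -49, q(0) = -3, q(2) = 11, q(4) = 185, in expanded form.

q(x) = 4x^3 - 4x^2 - x - 3

L_0(x) = x(x - 2)(x - 4) / [-48] = -(1/48)x^3 + (1/8)x^2 - (1/6)x
L_1(x) = (x + 2)(x - 2)(x - 4) / [16] = (1/16)x^3 - (1/4)x^2 - (1/4)x + 1
L_2(x) = (x + 2)x(x - 4) / [-16] = -(1/16)x^3 + (1/8)x^2 + (1/2)x
L_3(x) = (x + 2)x(x - 2) / [48] = (1/48)x^3 - (1/12)x
q(x) = (-49)·L_0 + (-3)·L_1 + 11·L_2 + 185·L_3
  (-49)·L_0(x) = (49/48)x^3 - (49/8)x^2 + (49/6)x
  (-3)·L_1(x) = -(3/16)x^3 + (3/4)x^2 + (3/4)x - 3
  11·L_2(x) = -(11/16)x^3 + (11/8)x^2 + (11/2)x
  185·L_3(x) = (185/48)x^3 - (185/12)x
Adding term by term: 4x^3 - 4x^2 - x - 3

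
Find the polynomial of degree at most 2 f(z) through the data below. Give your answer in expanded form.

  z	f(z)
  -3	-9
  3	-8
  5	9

f(z) = (25/24)z^2 + (1/6)z - 143/8

Newton's divided differences:
f[-3,3] = (-8 - (-9)) / (3 - (-3)) = 1/6
f[3,5] = (9 - (-8)) / (5 - 3) = 17/2
f[-3,3,5] = (17/2 - 1/6) / (5 - (-3)) = 25/24
f(z) = -9 + (1/6)·(z + 3) + (25/24)·(z + 3)(z - 3)
Expanding: f(z) = (25/24)z^2 + (1/6)z - 143/8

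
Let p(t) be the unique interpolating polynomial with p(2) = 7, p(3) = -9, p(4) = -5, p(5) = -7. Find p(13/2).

-625/8

L_0(13/2) = (7/2)·(5/2)·(3/2)/[(-1)·(-2)·(-3)] = -35/16
L_1(13/2) = (9/2)·(5/2)·(3/2)/[(1)·(-1)·(-2)] = 135/16
L_2(13/2) = (9/2)·(7/2)·(3/2)/[(2)·(1)·(-1)] = -189/16
L_3(13/2) = (9/2)·(7/2)·(5/2)/[(3)·(2)·(1)] = 105/16
Sum: 7·(-35/16) + (-9)·(135/16) + (-5)·(-189/16) + (-7)·(105/16) = -625/8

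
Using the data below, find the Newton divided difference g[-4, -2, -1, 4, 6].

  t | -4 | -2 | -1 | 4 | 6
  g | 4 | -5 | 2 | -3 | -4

23/280

g[-4,-2] = (-5 - 4) / (-2 - (-4)) = -9/2
g[-2,-1] = (2 - (-5)) / (-1 - (-2)) = 7
g[-1,4] = (-3 - 2) / (4 - (-1)) = -1
g[4,6] = (-4 - (-3)) / (6 - 4) = -1/2
g[-4,-2,-1] = (7 - (-9/2)) / (-1 - (-4)) = 23/6
g[-2,-1,4] = (-1 - 7) / (4 - (-2)) = -4/3
g[-1,4,6] = (-1/2 - (-1)) / (6 - (-1)) = 1/14
g[-4,-2,-1,4] = (-4/3 - 23/6) / (4 - (-4)) = -31/48
g[-2,-1,4,6] = (1/14 - (-4/3)) / (6 - (-2)) = 59/336
g[-4,-2,-1,4,6] = (59/336 - (-31/48)) / (6 - (-4)) = 23/280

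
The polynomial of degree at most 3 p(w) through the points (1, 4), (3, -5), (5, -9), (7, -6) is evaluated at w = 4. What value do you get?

-31/4

L_0(4) = (1)·(-1)·(-3)/[(-2)·(-4)·(-6)] = -1/16
L_1(4) = (3)·(-1)·(-3)/[(2)·(-2)·(-4)] = 9/16
L_2(4) = (3)·(1)·(-3)/[(4)·(2)·(-2)] = 9/16
L_3(4) = (3)·(1)·(-1)/[(6)·(4)·(2)] = -1/16
Sum: 4·(-1/16) + (-5)·(9/16) + (-9)·(9/16) + (-6)·(-1/16) = -31/4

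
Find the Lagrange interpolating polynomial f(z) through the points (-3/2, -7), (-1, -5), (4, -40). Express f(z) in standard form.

f(z) = -2z^2 - z - 4

Build the Lagrange basis polynomials:
L_0(z) = (z + 1)(z - 4) / [11/4] = (4/11)z^2 - (12/11)z - 16/11
L_1(z) = (z + 3/2)(z - 4) / [-5/2] = -(2/5)z^2 + z + 12/5
L_2(z) = (z + 3/2)(z + 1) / [55/2] = (2/55)z^2 + (1/11)z + 3/55
f(z) = (-7)·L_0 + (-5)·L_1 + (-40)·L_2
  (-7)·L_0(z) = -(28/11)z^2 + (84/11)z + 112/11
  (-5)·L_1(z) = 2z^2 - 5z - 12
  (-40)·L_2(z) = -(16/11)z^2 - (40/11)z - 24/11
Adding term by term: -2z^2 - z - 4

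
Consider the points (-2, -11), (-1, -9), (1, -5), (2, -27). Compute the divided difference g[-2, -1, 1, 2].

-2

g[-2,-1] = (-9 - (-11)) / (-1 - (-2)) = 2
g[-1,1] = (-5 - (-9)) / (1 - (-1)) = 2
g[1,2] = (-27 - (-5)) / (2 - 1) = -22
g[-2,-1,1] = (2 - 2) / (1 - (-2)) = 0
g[-1,1,2] = (-22 - 2) / (2 - (-1)) = -8
g[-2,-1,1,2] = (-8 - 0) / (2 - (-2)) = -2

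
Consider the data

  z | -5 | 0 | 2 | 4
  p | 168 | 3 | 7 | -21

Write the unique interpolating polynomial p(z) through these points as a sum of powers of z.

p(z) = -z^3 + 2z^2 + 2z + 3

Build the Lagrange basis polynomials:
L_0(z) = z(z - 2)(z - 4) / [-315] = -(1/315)z^3 + (2/105)z^2 - (8/315)z
L_1(z) = (z + 5)(z - 2)(z - 4) / [40] = (1/40)z^3 - (1/40)z^2 - (11/20)z + 1
L_2(z) = (z + 5)z(z - 4) / [-28] = -(1/28)z^3 - (1/28)z^2 + (5/7)z
L_3(z) = (z + 5)z(z - 2) / [72] = (1/72)z^3 + (1/24)z^2 - (5/36)z
p(z) = 168·L_0 + 3·L_1 + 7·L_2 + (-21)·L_3
  168·L_0(z) = -(8/15)z^3 + (16/5)z^2 - (64/15)z
  3·L_1(z) = (3/40)z^3 - (3/40)z^2 - (33/20)z + 3
  7·L_2(z) = -(1/4)z^3 - (1/4)z^2 + 5z
  (-21)·L_3(z) = -(7/24)z^3 - (7/8)z^2 + (35/12)z
Adding term by term: -z^3 + 2z^2 + 2z + 3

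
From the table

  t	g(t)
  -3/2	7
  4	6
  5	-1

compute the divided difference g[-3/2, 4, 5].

g[-3/2,4] = (6 - 7) / (4 - (-3/2)) = -2/11
g[4,5] = (-1 - 6) / (5 - 4) = -7
g[-3/2,4,5] = (-7 - (-2/11)) / (5 - (-3/2)) = -150/143

-150/143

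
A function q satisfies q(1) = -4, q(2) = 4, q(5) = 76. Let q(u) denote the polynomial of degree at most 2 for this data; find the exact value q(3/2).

Evaluate each Lagrange basis at u = 3/2:
L_0(3/2) = (-1/2)·(-7/2)/[(-1)·(-4)] = 7/16
L_1(3/2) = (1/2)·(-7/2)/[(1)·(-3)] = 7/12
L_2(3/2) = (1/2)·(-1/2)/[(4)·(3)] = -1/48
Sum: (-4)·(7/16) + 4·(7/12) + 76·(-1/48) = -1

-1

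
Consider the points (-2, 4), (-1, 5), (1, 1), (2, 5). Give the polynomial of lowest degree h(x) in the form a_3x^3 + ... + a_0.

Build the Lagrange basis polynomials:
L_0(x) = (x + 1)(x - 1)(x - 2) / [-12] = -(1/12)x^3 + (1/6)x^2 + (1/12)x - 1/6
L_1(x) = (x + 2)(x - 1)(x - 2) / [6] = (1/6)x^3 - (1/6)x^2 - (2/3)x + 2/3
L_2(x) = (x + 2)(x + 1)(x - 2) / [-6] = -(1/6)x^3 - (1/6)x^2 + (2/3)x + 2/3
L_3(x) = (x + 2)(x + 1)(x - 1) / [12] = (1/12)x^3 + (1/6)x^2 - (1/12)x - 1/6
h(x) = 4·L_0 + 5·L_1 + 1·L_2 + 5·L_3
  4·L_0(x) = -(1/3)x^3 + (2/3)x^2 + (1/3)x - 2/3
  5·L_1(x) = (5/6)x^3 - (5/6)x^2 - (10/3)x + 10/3
  1·L_2(x) = -(1/6)x^3 - (1/6)x^2 + (2/3)x + 2/3
  5·L_3(x) = (5/12)x^3 + (5/6)x^2 - (5/12)x - 5/6
Adding term by term: (3/4)x^3 + (1/2)x^2 - (11/4)x + 5/2

h(x) = (3/4)x^3 + (1/2)x^2 - (11/4)x + 5/2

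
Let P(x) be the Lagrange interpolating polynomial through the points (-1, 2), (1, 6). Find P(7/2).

Evaluate each Lagrange basis at x = 7/2:
L_0(7/2) = (5/2)/[(-2)] = -5/4
L_1(7/2) = (9/2)/[(2)] = 9/4
Sum: 2·(-5/4) + 6·(9/4) = 11

11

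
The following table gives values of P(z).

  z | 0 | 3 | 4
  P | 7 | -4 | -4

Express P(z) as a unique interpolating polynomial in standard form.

L_0(z) = (z - 3)(z - 4) / [12] = (1/12)z^2 - (7/12)z + 1
L_1(z) = z(z - 4) / [-3] = -(1/3)z^2 + (4/3)z
L_2(z) = z(z - 3) / [4] = (1/4)z^2 - (3/4)z
P(z) = 7·L_0 + (-4)·L_1 + (-4)·L_2
  7·L_0(z) = (7/12)z^2 - (49/12)z + 7
  (-4)·L_1(z) = (4/3)z^2 - (16/3)z
  (-4)·L_2(z) = -z^2 + 3z
Adding term by term: (11/12)z^2 - (77/12)z + 7

P(z) = (11/12)z^2 - (77/12)z + 7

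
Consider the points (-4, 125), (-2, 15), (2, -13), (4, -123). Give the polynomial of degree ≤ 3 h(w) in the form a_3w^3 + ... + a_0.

L_0(w) = (w + 2)(w - 2)(w - 4) / [-96] = -(1/96)w^3 + (1/24)w^2 + (1/24)w - 1/6
L_1(w) = (w + 4)(w - 2)(w - 4) / [48] = (1/48)w^3 - (1/24)w^2 - (1/3)w + 2/3
L_2(w) = (w + 4)(w + 2)(w - 4) / [-48] = -(1/48)w^3 - (1/24)w^2 + (1/3)w + 2/3
L_3(w) = (w + 4)(w + 2)(w - 2) / [96] = (1/96)w^3 + (1/24)w^2 - (1/24)w - 1/6
h(w) = 125·L_0 + 15·L_1 + (-13)·L_2 + (-123)·L_3
  125·L_0(w) = -(125/96)w^3 + (125/24)w^2 + (125/24)w - 125/6
  15·L_1(w) = (5/16)w^3 - (5/8)w^2 - 5w + 10
  (-13)·L_2(w) = (13/48)w^3 + (13/24)w^2 - (13/3)w - 26/3
  (-123)·L_3(w) = -(41/32)w^3 - (41/8)w^2 + (41/8)w + 41/2
Adding term by term: -2w^3 + w + 1

h(w) = -2w^3 + w + 1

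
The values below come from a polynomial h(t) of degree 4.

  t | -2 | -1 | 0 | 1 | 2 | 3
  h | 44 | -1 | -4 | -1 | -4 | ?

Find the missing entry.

The 5 known values determine h uniquely (degree ≤ 4).
Evaluate each Lagrange basis at t = 3:
L_0(3) = (4)·(3)·(2)·(1)/[(-1)·(-2)·(-3)·(-4)] = 1
L_1(3) = (5)·(3)·(2)·(1)/[(1)·(-1)·(-2)·(-3)] = -5
L_2(3) = (5)·(4)·(2)·(1)/[(2)·(1)·(-1)·(-2)] = 10
L_3(3) = (5)·(4)·(3)·(1)/[(3)·(2)·(1)·(-1)] = -10
L_4(3) = (5)·(4)·(3)·(2)/[(4)·(3)·(2)·(1)] = 5
Sum: 44·(1) + (-1)·(-5) + (-4)·(10) + (-1)·(-10) + (-4)·(5) = -1

-1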